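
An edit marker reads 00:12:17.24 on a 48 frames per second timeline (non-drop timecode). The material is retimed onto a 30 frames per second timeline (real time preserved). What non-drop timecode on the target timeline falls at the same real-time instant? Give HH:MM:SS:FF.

00:12:17:15

Source frame index: (0×3600 + 12×60 + 17) × 48 + 24 = 35400.
Real time: 35400 / (48) = 1475/2 s.
Target frame: (1475/2) × (30) = 22125.
At 30 labels/s: frame 22125 → 00:12:17:15.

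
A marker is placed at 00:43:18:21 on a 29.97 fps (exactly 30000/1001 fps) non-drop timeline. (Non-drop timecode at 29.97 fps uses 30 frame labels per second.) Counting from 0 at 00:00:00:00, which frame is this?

frame 77961

Total seconds to the label: (0 × 3600 + 43 × 60 + 18) = 2598.
Frame index = 2598 × 30 + 21 = 77961.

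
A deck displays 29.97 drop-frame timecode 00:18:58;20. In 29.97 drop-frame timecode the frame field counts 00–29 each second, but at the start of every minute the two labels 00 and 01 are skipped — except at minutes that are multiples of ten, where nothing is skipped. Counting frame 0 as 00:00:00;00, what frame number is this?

As if non-drop at 30 labels/s: (0 × 3600 + 18 × 60 + 58) × 30 + 20 = 34160.
Minute boundaries passed: 18; those not divisible by 10: 18 − 1 = 17; dropped labels = 2 × 17 = 34.
Actual frame index = 34160 − 34 = 34126.

34126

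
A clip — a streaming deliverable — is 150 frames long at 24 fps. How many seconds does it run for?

6.25 seconds

Running time = 150 / (24) = 6.25 s.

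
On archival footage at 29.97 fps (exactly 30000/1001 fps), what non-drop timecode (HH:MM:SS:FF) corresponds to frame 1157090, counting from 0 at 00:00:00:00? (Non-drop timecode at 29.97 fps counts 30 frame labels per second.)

10:42:49:20

1157090 ÷ 30 = 38569 full seconds, remainder 20 frames.
38569 s = 10 h 42 min 49 s.
Timecode: 10:42:49:20.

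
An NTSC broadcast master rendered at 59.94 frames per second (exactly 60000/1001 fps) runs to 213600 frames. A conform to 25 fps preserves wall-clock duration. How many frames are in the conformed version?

89089 frames

Target frames = source frames × (target rate / source rate) = 213600 × (25)/(60000/1001) = 213600 × 1001/2400 = 89089.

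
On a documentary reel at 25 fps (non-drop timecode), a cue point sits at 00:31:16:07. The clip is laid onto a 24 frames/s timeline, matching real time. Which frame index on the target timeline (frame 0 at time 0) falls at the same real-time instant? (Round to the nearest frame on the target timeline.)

Source frame index: (0×3600 + 31×60 + 16) × 25 + 7 = 46907.
Real time: 46907 / (25) = 46907/25 s.
Target frame: (46907/25) × (24) = 1125768/25 ≈ 45030.720 → 45031.

frame 45031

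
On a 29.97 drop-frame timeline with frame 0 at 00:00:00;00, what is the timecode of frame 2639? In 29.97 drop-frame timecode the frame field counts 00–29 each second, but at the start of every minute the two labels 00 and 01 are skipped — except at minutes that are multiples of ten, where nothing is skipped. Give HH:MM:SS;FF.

00:01:28;01

Ten DF minutes hold 17982 frames, so frame 2639 lies in block 0 (frames 0–17981) with 2639 frames into that block.
The block's first minute is 1800 frames and the rest 1798 each; 2639 frames reaches minute 1, so 0 × 18 + 1 × 2 = 2 labels have been skipped so far.
Adding those back, label number 2639 + 2 = 2641 at 30 labels/s is 88 s + 1 f = 0 h 1 min 28 s frame 1, i.e. 00:01:28;01.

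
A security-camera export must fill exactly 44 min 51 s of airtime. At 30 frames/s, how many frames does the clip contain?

44 min 51 s = 2691 s.
Frames = 2691 × 30 = 80730.

80730 frames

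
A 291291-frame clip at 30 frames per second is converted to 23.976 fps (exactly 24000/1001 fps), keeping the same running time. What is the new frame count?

Target frames = source frames × (target rate / source rate) = 291291 × (24000/1001)/(30) = 291291 × 800/1001 = 232800.

232800 frames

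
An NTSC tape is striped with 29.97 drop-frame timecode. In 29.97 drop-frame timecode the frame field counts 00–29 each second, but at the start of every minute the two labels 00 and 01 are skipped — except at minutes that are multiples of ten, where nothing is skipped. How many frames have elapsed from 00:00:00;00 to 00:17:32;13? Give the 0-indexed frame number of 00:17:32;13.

31541

Complete 10-minute blocks: 1, each 17982 frames → 17982.
Remaining 7 whole minutes in the current block: 1800 + 6 × 1798 = 12588 frames.
Within the current minute: 32 × 30 + 13 − 2 = 971 (labels ;00/;01 skipped at this minute). Total = 17982 + 12588 + 971 = 31541.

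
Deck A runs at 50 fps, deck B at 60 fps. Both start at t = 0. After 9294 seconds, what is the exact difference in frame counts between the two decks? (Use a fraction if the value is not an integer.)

A emits 50 × 9294 = 464700 frames; B emits 60 × 9294 = 557640.
Difference = 92940 frames; B is ahead of A.

92940 frames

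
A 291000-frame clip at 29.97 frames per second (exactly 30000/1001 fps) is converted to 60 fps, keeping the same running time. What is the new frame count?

582582 frames

Target frames = source frames × (target rate / source rate) = 291000 × (60)/(30000/1001) = 291000 × 1001/500 = 582582.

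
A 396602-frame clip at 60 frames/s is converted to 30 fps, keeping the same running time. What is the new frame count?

Target frames = source frames × (target rate / source rate) = 396602 × (30)/(60) = 396602 × 1/2 = 198301.

198301 frames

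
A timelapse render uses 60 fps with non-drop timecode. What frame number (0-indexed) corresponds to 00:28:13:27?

Total seconds to the label: (0 × 3600 + 28 × 60 + 13) = 1693.
Frame index = 1693 × 60 + 27 = 101607.

101607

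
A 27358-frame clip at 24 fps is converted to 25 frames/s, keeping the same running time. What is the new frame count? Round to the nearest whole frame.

Frames at target rate = 27358 × (25) / (24) = 341975/12 ≈ 28497.917.
Nearest whole frame: 28498.

28498 frames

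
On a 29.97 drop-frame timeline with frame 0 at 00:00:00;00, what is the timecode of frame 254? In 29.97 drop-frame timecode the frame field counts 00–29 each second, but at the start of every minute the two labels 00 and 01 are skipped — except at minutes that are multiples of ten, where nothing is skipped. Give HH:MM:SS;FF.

Each 10-minute DF block holds 10 × 60 × 30 − 9 × 2 = 17982 frames. 254 ÷ 17982 → 0 full blocks, remainder 254.
Within the partial block the first minute is 1800 frames and each further minute 1798, so 0 further minute boundaries passed. Total skipped labels = 18 × 0 + 2 × 0 = 0.
Non-drop label index = 254 + 0 = 254; at 30 labels/s that is 00:00:08:14, i.e. DF 00:00:08;14.

00:00:08;14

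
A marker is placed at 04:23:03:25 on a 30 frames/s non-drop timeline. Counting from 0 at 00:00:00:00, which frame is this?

473515

Total seconds to the label: (4 × 3600 + 23 × 60 + 3) = 15783.
Frame index = 15783 × 30 + 25 = 473515.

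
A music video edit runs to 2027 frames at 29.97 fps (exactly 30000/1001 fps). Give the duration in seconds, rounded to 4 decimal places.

Running time = 2027 × 1001/30000 = 2029027/30000 s ≈ 67.6342 s.

67.6342 seconds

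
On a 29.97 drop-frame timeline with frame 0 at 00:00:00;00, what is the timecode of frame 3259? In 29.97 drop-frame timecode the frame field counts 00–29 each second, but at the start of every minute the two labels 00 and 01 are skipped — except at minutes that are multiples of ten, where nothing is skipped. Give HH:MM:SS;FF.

00:01:48;21

Ten DF minutes hold 17982 frames, so frame 3259 lies in block 0 (frames 0–17981) with 3259 frames into that block.
The block's first minute is 1800 frames and the rest 1798 each; 3259 frames reaches minute 1, so 0 × 18 + 1 × 2 = 2 labels have been skipped so far.
Adding those back, label number 3259 + 2 = 3261 at 30 labels/s is 108 s + 21 f = 0 h 1 min 48 s frame 21, i.e. 00:01:48;21.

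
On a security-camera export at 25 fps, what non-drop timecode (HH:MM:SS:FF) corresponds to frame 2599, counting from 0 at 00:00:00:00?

2599 ÷ 25 = 103 full seconds, remainder 24 frames.
103 s = 0 h 1 min 43 s.
Timecode: 00:01:43:24.

00:01:43:24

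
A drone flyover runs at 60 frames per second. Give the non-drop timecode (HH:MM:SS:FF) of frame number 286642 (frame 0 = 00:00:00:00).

286642 ÷ 60 = 4777 full seconds, remainder 22 frames.
4777 s = 1 h 19 min 37 s.
Timecode: 01:19:37:22.

01:19:37:22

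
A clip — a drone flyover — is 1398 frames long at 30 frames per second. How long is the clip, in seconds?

Running time = 1398 / (30) = 46.6 s.

46.6 seconds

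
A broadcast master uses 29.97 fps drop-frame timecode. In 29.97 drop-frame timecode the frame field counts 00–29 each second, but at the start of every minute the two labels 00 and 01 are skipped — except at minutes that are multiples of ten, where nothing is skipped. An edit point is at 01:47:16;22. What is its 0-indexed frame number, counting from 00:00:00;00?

As if non-drop at 30 labels/s: (1 × 3600 + 47 × 60 + 16) × 30 + 22 = 193102.
Minute boundaries passed: 107; those not divisible by 10: 107 − 10 = 97; dropped labels = 2 × 97 = 194.
Actual frame index = 193102 − 194 = 192908.

192908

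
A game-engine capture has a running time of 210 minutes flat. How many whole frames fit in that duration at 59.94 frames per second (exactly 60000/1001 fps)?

755244 frames

210 min = 12600 s.
Frames = 12600 × 60000/1001 = 108000000/143 ≈ 755244.7552.
Complete frames: 755244.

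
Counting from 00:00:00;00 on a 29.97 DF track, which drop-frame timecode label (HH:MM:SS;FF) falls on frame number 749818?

06:56:58;28

Ten DF minutes hold 17982 frames, so frame 749818 lies in block 41 (frames 737262–755243) with 12556 frames into that block.
The block's first minute is 1800 frames and the rest 1798 each; 12556 frames reaches minute 6, so 41 × 18 + 6 × 2 = 750 labels have been skipped so far.
Adding those back, label number 749818 + 750 = 750568 at 30 labels/s is 25018 s + 28 f = 6 h 56 min 58 s frame 28, i.e. 06:56:58;28.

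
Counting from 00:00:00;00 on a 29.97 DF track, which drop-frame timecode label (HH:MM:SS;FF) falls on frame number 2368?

00:01:19;00

Ten DF minutes hold 17982 frames, so frame 2368 lies in block 0 (frames 0–17981) with 2368 frames into that block.
The block's first minute is 1800 frames and the rest 1798 each; 2368 frames reaches minute 1, so 0 × 18 + 1 × 2 = 2 labels have been skipped so far.
Adding those back, label number 2368 + 2 = 2370 at 30 labels/s is 79 s + 0 f = 0 h 1 min 19 s frame 0, i.e. 00:01:19;00.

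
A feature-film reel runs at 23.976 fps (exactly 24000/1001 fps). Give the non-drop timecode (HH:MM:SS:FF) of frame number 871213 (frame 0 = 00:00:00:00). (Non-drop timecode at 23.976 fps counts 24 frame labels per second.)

10:05:00:13

871213 ÷ 24 = 36300 full seconds, remainder 13 frames.
36300 s = 10 h 5 min 0 s.
Timecode: 10:05:00:13.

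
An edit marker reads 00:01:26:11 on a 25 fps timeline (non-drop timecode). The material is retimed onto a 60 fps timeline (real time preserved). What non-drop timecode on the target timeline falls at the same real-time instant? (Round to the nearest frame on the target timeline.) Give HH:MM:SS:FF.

Source frame index: (0×3600 + 1×60 + 26) × 25 + 11 = 2161.
Real time: 2161 / (25) = 2161/25 s.
Target frame: (2161/25) × (60) = 25932/5 ≈ 5186.400 → 5186.
At 60 labels/s: frame 5186 → 00:01:26:26.

00:01:26:26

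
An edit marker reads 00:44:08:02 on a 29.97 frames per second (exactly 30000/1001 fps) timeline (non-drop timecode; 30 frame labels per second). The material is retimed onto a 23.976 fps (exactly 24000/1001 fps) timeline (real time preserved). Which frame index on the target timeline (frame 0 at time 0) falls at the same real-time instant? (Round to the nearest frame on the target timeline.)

frame 63554

Source frame index: (0×3600 + 44×60 + 8) × 30 + 2 = 79442.
Real time: 79442 / (30000/1001) = 39760721/15000 s.
Target frame: (39760721/15000) × (24000/1001) = 317768/5 ≈ 63553.600 → 63554.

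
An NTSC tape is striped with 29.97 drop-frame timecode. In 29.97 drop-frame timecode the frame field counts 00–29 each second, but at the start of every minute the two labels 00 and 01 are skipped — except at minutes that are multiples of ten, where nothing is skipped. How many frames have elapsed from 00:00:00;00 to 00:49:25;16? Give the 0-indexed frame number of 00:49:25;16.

As if non-drop at 30 labels/s: (0 × 3600 + 49 × 60 + 25) × 30 + 16 = 88966.
Minute boundaries passed: 49; those not divisible by 10: 49 − 4 = 45; dropped labels = 2 × 45 = 90.
Actual frame index = 88966 − 90 = 88876.

88876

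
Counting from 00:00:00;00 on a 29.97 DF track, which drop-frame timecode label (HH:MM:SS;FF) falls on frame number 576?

Each 10-minute DF block holds 10 × 60 × 30 − 9 × 2 = 17982 frames. 576 ÷ 17982 → 0 full blocks, remainder 576.
Within the partial block the first minute is 1800 frames and each further minute 1798, so 0 further minute boundaries passed. Total skipped labels = 18 × 0 + 2 × 0 = 0.
Non-drop label index = 576 + 0 = 576; at 30 labels/s that is 00:00:19:06, i.e. DF 00:00:19;06.

00:00:19;06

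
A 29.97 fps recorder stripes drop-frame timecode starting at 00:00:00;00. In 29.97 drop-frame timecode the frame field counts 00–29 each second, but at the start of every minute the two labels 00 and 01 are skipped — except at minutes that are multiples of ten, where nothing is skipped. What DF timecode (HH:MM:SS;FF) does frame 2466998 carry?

22:51:55;16

Ten DF minutes hold 17982 frames, so frame 2466998 lies in block 137 (frames 2463534–2481515) with 3464 frames into that block.
The block's first minute is 1800 frames and the rest 1798 each; 3464 frames reaches minute 1, so 137 × 18 + 1 × 2 = 2468 labels have been skipped so far.
Adding those back, label number 2466998 + 2468 = 2469466 at 30 labels/s is 82315 s + 16 f = 22 h 51 min 55 s frame 16, i.e. 22:51:55;16.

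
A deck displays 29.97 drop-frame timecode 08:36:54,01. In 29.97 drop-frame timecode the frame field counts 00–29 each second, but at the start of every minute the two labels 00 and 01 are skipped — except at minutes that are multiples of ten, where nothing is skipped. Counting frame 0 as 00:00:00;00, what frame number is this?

As if non-drop at 30 labels/s: (8 × 3600 + 36 × 60 + 54) × 30 + 1 = 930421.
Minute boundaries passed: 516; those not divisible by 10: 516 − 51 = 465; dropped labels = 2 × 465 = 930.
Actual frame index = 930421 − 930 = 929491.

929491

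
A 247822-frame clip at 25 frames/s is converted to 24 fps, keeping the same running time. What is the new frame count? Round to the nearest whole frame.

237909 frames

Frames at target rate = 247822 × (24) / (25) = 5947728/25 ≈ 237909.120.
Nearest whole frame: 237909.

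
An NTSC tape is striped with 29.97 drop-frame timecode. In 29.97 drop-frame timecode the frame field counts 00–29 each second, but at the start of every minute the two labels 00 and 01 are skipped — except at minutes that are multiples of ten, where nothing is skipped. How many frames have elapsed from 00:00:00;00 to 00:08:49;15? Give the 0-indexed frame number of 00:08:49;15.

15869

Complete 10-minute blocks: 0, each 17982 frames → 0.
Remaining 8 whole minutes in the current block: 1800 + 7 × 1798 = 14386 frames.
Within the current minute: 49 × 30 + 15 − 2 = 1483 (labels ;00/;01 skipped at this minute). Total = 0 + 14386 + 1483 = 15869.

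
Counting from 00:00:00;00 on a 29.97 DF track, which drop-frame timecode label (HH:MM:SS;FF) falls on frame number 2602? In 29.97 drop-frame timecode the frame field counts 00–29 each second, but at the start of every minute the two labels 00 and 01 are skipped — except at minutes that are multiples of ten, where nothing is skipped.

Ten DF minutes hold 17982 frames, so frame 2602 lies in block 0 (frames 0–17981) with 2602 frames into that block.
The block's first minute is 1800 frames and the rest 1798 each; 2602 frames reaches minute 1, so 0 × 18 + 1 × 2 = 2 labels have been skipped so far.
Adding those back, label number 2602 + 2 = 2604 at 30 labels/s is 86 s + 24 f = 0 h 1 min 26 s frame 24, i.e. 00:01:26;24.

00:01:26;24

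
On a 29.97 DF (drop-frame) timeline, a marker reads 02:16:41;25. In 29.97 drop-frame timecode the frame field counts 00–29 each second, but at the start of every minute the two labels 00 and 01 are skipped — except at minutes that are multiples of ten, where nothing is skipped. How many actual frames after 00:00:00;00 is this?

245809

Complete 10-minute blocks: 13, each 17982 frames → 233766.
Remaining 6 whole minutes in the current block: 1800 + 5 × 1798 = 10790 frames.
Within the current minute: 41 × 30 + 25 − 2 = 1253 (labels ;00/;01 skipped at this minute). Total = 233766 + 10790 + 1253 = 245809.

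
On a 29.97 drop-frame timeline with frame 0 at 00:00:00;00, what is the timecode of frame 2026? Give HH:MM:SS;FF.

00:01:07;18

Each 10-minute DF block holds 10 × 60 × 30 − 9 × 2 = 17982 frames. 2026 ÷ 17982 → 0 full blocks, remainder 2026.
Within the partial block the first minute is 1800 frames and each further minute 1798, so 1 further minute boundary passed. Total skipped labels = 18 × 0 + 2 × 1 = 2.
Non-drop label index = 2026 + 2 = 2028; at 30 labels/s that is 00:01:07:18, i.e. DF 00:01:07;18.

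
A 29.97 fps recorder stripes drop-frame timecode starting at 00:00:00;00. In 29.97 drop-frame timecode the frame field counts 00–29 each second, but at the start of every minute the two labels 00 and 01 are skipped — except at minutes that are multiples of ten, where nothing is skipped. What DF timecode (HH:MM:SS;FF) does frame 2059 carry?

00:01:08;21

Each 10-minute DF block holds 10 × 60 × 30 − 9 × 2 = 17982 frames. 2059 ÷ 17982 → 0 full blocks, remainder 2059.
Within the partial block the first minute is 1800 frames and each further minute 1798, so 1 further minute boundary passed. Total skipped labels = 18 × 0 + 2 × 1 = 2.
Non-drop label index = 2059 + 2 = 2061; at 30 labels/s that is 00:01:08:21, i.e. DF 00:01:08;21.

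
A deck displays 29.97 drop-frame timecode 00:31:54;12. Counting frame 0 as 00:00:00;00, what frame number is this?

57376

Complete 10-minute blocks: 3, each 17982 frames → 53946.
Remaining 1 whole minute in the current block: 1800 + 0 × 1798 = 1800 frames.
Within the current minute: 54 × 30 + 12 − 2 = 1630 (labels ;00/;01 skipped at this minute). Total = 53946 + 1800 + 1630 = 57376.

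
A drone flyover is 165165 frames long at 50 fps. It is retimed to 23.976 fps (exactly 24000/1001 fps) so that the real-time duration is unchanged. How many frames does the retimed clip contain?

Target frames = source frames × (target rate / source rate) = 165165 × (24000/1001)/(50) = 165165 × 480/1001 = 79200.

79200 frames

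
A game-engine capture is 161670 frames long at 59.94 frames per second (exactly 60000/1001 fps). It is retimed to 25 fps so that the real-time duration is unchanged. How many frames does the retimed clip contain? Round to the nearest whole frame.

Frames at target rate = 161670 × (25) / (60000/1001) = 5394389/80 ≈ 67429.863.
Nearest whole frame: 67430.

67430 frames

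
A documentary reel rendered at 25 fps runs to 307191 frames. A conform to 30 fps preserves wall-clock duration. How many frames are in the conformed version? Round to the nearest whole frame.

Frames at target rate = 307191 × (30) / (25) = 1843146/5 ≈ 368629.200.
Nearest whole frame: 368629.

368629 frames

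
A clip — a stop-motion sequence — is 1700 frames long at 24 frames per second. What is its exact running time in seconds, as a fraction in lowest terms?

Running time = 1700 ÷ (24) = 1700 × 1/24 = 425/6 s.

425/6 seconds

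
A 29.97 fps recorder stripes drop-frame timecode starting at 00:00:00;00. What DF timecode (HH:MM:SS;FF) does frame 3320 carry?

00:01:50;22

Ten DF minutes hold 17982 frames, so frame 3320 lies in block 0 (frames 0–17981) with 3320 frames into that block.
The block's first minute is 1800 frames and the rest 1798 each; 3320 frames reaches minute 1, so 0 × 18 + 1 × 2 = 2 labels have been skipped so far.
Adding those back, label number 3320 + 2 = 3322 at 30 labels/s is 110 s + 22 f = 0 h 1 min 50 s frame 22, i.e. 00:01:50;22.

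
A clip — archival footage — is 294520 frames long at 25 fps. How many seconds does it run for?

Running time = 294520 / (25) = 11780.8 s.

11780.8 seconds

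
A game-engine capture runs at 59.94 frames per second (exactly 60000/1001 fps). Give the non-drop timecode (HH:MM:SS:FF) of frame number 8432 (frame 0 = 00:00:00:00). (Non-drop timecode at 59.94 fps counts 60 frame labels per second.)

00:02:20:32

8432 ÷ 60 = 140 full seconds, remainder 32 frames.
140 s = 0 h 2 min 20 s.
Timecode: 00:02:20:32.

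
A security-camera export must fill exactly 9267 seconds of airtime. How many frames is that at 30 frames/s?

278010 frames

Frames = 9267 × 30 = 278010.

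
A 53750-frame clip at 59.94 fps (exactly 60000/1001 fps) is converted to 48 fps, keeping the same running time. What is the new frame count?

Target frames = source frames × (target rate / source rate) = 53750 × (48)/(60000/1001) = 53750 × 1001/1250 = 43043.

43043 frames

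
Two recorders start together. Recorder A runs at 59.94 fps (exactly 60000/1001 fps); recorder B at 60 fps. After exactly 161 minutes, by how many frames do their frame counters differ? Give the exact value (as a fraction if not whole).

161 min = 9660 s.
A emits 60000/1001 × 9660 = 82800000/143 frames; B emits 60 × 9660 = 579600.
Difference = 82800/143 frames (≈ 579.0210); B is ahead of A.

82800/143 frames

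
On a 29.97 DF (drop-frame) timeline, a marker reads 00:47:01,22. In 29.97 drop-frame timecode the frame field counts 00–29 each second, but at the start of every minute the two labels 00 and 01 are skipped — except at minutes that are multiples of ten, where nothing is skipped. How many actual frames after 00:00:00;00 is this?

As if non-drop at 30 labels/s: (0 × 3600 + 47 × 60 + 1) × 30 + 22 = 84652.
Minute boundaries passed: 47; those not divisible by 10: 47 − 4 = 43; dropped labels = 2 × 43 = 86.
Actual frame index = 84652 − 86 = 84566.

84566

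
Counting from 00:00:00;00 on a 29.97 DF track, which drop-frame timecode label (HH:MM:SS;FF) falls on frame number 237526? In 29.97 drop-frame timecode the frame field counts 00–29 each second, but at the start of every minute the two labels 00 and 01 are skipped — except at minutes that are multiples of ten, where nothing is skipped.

02:12:05;14

Each 10-minute DF block holds 10 × 60 × 30 − 9 × 2 = 17982 frames. 237526 ÷ 17982 → 13 full blocks, remainder 3760.
Within the partial block the first minute is 1800 frames and each further minute 1798, so 2 further minute boundaries passed. Total skipped labels = 18 × 13 + 2 × 2 = 238.
Non-drop label index = 237526 + 238 = 237764; at 30 labels/s that is 02:12:05:14, i.e. DF 02:12:05;14.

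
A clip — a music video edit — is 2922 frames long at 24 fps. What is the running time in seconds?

Running time = 2922 / (24) = 121.75 s.

121.75 seconds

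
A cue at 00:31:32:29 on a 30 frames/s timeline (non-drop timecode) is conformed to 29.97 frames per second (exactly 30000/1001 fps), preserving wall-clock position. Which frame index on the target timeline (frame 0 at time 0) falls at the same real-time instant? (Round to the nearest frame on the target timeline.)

frame 56732

Source frame index: (0×3600 + 31×60 + 32) × 30 + 29 = 56789.
Real time: 56789 / (30) = 56789/30 s.
Target frame: (56789/30) × (30000/1001) = 56789000/1001 ≈ 56732.268 → 56732.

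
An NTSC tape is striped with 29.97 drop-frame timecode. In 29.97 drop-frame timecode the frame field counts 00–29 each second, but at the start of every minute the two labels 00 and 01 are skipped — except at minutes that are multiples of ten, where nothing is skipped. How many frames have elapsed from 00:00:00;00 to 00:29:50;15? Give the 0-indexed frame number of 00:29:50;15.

53661

As if non-drop at 30 labels/s: (0 × 3600 + 29 × 60 + 50) × 30 + 15 = 53715.
Minute boundaries passed: 29; those not divisible by 10: 29 − 2 = 27; dropped labels = 2 × 27 = 54.
Actual frame index = 53715 − 54 = 53661.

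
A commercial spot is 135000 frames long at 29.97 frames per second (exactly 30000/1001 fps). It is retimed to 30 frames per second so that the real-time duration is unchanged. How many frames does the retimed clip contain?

135135 frames

Target frames = source frames × (target rate / source rate) = 135000 × (30)/(30000/1001) = 135000 × 1001/1000 = 135135.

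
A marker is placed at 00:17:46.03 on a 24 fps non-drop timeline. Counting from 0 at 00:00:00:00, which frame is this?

Total seconds to the label: (0 × 3600 + 17 × 60 + 46) = 1066.
Frame index = 1066 × 24 + 3 = 25587.

frame 25587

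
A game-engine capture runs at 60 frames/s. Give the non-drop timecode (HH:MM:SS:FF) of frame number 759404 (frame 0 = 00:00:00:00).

759404 ÷ 60 = 12656 full seconds, remainder 44 frames.
12656 s = 3 h 30 min 56 s.
Timecode: 03:30:56:44.

03:30:56:44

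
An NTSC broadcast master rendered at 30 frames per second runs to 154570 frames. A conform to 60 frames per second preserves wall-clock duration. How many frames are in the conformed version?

309140 frames

Frames at target rate = 154570 × (60) / (30) = 309140.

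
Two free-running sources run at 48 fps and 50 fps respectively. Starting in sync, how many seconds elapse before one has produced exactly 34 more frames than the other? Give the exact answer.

The gap grows by |50 − 48| = 2 frames per second.
Time for a 34-frame gap: 34 ÷ (2) = 17 s.

17 seconds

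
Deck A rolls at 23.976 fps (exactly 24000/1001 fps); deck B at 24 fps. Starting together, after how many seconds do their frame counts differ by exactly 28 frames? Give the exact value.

The gap grows by |24 − 24000/1001| = 24/1001 frames per second.
Time for a 28-frame gap: 28 ÷ (24/1001) = 7007/6 s.

7007/6 seconds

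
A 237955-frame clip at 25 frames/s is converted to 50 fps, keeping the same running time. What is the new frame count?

475910 frames

Target frames = source frames × (target rate / source rate) = 237955 × (50)/(25) = 237955 × 2 = 475910.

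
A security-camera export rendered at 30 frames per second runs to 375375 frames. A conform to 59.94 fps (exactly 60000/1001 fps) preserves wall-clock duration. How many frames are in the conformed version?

Target frames = source frames × (target rate / source rate) = 375375 × (60000/1001)/(30) = 375375 × 2000/1001 = 750000.

750000 frames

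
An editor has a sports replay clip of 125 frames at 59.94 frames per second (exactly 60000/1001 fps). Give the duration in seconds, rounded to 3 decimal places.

Running time = 125 × 1001/60000 = 1001/480 s ≈ 2.085 s.

2.085 seconds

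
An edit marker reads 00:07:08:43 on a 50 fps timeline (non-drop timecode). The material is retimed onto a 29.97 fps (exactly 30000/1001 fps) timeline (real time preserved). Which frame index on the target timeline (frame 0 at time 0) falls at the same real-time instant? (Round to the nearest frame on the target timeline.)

frame 12853

Source frame index: (0×3600 + 7×60 + 8) × 50 + 43 = 21443.
Real time: 21443 / (50) = 21443/50 s.
Target frame: (21443/50) × (30000/1001) = 12865800/1001 ≈ 12852.947 → 12853.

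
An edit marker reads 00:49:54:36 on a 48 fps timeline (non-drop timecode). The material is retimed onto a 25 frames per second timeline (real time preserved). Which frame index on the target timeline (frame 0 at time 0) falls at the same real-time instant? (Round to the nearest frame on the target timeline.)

Source frame index: (0×3600 + 49×60 + 54) × 48 + 36 = 143748.
Real time: 143748 / (48) = 11979/4 s.
Target frame: (11979/4) × (25) = 299475/4 ≈ 74868.750 → 74869.

frame 74869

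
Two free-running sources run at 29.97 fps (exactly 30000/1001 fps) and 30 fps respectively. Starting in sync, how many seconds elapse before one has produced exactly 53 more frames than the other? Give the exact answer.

53053/30 seconds

The gap grows by |30 − 30000/1001| = 30/1001 frames per second.
Time for a 53-frame gap: 53 ÷ (30/1001) = 53053/30 s.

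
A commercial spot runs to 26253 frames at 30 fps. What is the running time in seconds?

Running time = 26253 / (30) = 875.1 s.

875.1 seconds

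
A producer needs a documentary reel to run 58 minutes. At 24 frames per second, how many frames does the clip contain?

58 min = 3480 s.
Frames = 3480 × 24 = 83520.

83520 frames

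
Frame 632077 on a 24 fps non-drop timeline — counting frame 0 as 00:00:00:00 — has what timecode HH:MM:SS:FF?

07:18:56:13

632077 ÷ 24 = 26336 full seconds, remainder 13 frames.
26336 s = 7 h 18 min 56 s.
Timecode: 07:18:56:13.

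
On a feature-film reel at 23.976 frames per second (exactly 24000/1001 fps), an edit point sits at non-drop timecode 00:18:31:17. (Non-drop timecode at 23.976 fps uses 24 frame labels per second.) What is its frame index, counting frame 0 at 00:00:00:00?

26681

Total seconds to the label: (0 × 3600 + 18 × 60 + 31) = 1111.
Frame index = 1111 × 24 + 17 = 26681.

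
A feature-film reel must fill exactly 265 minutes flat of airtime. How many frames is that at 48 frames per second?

763200 frames

265 min = 15900 s.
Frames = 15900 × 48 = 763200.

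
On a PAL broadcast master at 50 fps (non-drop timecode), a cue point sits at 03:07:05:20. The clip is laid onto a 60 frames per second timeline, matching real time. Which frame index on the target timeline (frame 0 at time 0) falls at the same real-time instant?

frame 673524

Source frame index: (3×3600 + 7×60 + 5) × 50 + 20 = 561270.
Real time: 561270 / (50) = 56127/5 s.
Target frame: (56127/5) × (60) = 673524.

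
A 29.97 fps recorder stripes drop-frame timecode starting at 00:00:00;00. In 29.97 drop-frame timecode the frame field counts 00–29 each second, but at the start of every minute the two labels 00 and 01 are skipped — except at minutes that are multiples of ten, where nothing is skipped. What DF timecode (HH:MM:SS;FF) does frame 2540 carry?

Ten DF minutes hold 17982 frames, so frame 2540 lies in block 0 (frames 0–17981) with 2540 frames into that block.
The block's first minute is 1800 frames and the rest 1798 each; 2540 frames reaches minute 1, so 0 × 18 + 1 × 2 = 2 labels have been skipped so far.
Adding those back, label number 2540 + 2 = 2542 at 30 labels/s is 84 s + 22 f = 0 h 1 min 24 s frame 22, i.e. 00:01:24;22.

00:01:24;22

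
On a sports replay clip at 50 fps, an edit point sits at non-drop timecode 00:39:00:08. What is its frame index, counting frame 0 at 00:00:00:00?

frame 117008

Total seconds to the label: (0 × 3600 + 39 × 60 + 0) = 2340.
Frame index = 2340 × 50 + 8 = 117008.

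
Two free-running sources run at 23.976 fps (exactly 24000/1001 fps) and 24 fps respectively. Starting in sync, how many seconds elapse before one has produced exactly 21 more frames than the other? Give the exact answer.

875.875 seconds

The gap grows by |24 − 24000/1001| = 24/1001 frames per second.
Time for a 21-frame gap: 21 ÷ (24/1001) = 875.875 s.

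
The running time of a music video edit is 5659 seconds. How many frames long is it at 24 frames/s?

Frames = 5659 × 24 = 135816.

135816 frames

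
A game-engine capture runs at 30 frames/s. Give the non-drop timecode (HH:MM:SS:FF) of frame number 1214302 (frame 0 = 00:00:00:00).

1214302 ÷ 30 = 40476 full seconds, remainder 22 frames.
40476 s = 11 h 14 min 36 s.
Timecode: 11:14:36:22.

11:14:36:22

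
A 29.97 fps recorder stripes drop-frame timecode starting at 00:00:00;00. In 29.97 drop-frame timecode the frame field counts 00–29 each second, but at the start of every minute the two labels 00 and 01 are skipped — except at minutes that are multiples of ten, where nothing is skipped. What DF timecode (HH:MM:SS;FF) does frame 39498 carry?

00:21:57;26

Ten DF minutes hold 17982 frames, so frame 39498 lies in block 2 (frames 35964–53945) with 3534 frames into that block.
The block's first minute is 1800 frames and the rest 1798 each; 3534 frames reaches minute 1, so 2 × 18 + 1 × 2 = 38 labels have been skipped so far.
Adding those back, label number 39498 + 38 = 39536 at 30 labels/s is 1317 s + 26 f = 0 h 21 min 57 s frame 26, i.e. 00:21:57;26.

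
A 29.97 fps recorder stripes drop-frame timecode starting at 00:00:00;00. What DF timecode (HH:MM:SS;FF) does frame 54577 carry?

Ten DF minutes hold 17982 frames, so frame 54577 lies in block 3 (frames 53946–71927) with 631 frames into that block.
The block's first minute is 1800 frames and the rest 1798 each; 631 frames reaches minute 0, so 3 × 18 + 0 × 2 = 54 labels have been skipped so far.
Adding those back, label number 54577 + 54 = 54631 at 30 labels/s is 1821 s + 1 f = 0 h 30 min 21 s frame 1, i.e. 00:30:21;01.

00:30:21;01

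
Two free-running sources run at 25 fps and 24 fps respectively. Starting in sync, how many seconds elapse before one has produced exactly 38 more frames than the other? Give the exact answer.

38 seconds

The gap grows by |24 − 25| = 1 frame per second.
Time for a 38-frame gap: 38 ÷ (1) = 38 s.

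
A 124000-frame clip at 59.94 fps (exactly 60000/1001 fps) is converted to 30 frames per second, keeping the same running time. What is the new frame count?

62062 frames

Target frames = source frames × (target rate / source rate) = 124000 × (30)/(60000/1001) = 124000 × 1001/2000 = 62062.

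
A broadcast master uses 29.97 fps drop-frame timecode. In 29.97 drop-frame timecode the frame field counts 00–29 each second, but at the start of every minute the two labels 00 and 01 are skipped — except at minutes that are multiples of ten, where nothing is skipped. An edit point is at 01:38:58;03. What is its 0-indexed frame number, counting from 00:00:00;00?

As if non-drop at 30 labels/s: (1 × 3600 + 38 × 60 + 58) × 30 + 3 = 178143.
Minute boundaries passed: 98; those not divisible by 10: 98 − 9 = 89; dropped labels = 2 × 89 = 178.
Actual frame index = 178143 − 178 = 177965.

177965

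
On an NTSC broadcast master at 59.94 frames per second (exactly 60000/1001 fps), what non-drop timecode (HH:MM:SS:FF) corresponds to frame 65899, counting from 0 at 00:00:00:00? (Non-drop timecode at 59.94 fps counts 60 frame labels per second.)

00:18:18:19

65899 ÷ 60 = 1098 full seconds, remainder 19 frames.
1098 s = 0 h 18 min 18 s.
Timecode: 00:18:18:19.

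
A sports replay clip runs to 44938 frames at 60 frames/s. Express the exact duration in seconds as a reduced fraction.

22469/30 seconds

Running time = 44938 ÷ (60) = 44938 × 1/60 = 22469/30 s.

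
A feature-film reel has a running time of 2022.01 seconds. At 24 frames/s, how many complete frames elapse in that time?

48528 frames

Frames = 2022.01 × 24 = 1213206/25 ≈ 48528.2400.
Complete frames: 48528.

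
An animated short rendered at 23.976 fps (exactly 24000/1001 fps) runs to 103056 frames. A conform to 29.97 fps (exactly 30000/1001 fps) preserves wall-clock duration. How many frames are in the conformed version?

Target frames = source frames × (target rate / source rate) = 103056 × (30000/1001)/(24000/1001) = 103056 × 5/4 = 128820.

128820 frames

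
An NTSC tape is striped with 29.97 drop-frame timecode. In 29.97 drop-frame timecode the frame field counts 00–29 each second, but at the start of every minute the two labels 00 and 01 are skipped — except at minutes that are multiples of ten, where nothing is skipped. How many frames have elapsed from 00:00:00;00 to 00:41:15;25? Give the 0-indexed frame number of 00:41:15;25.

Complete 10-minute blocks: 4, each 17982 frames → 71928.
Remaining 1 whole minute in the current block: 1800 + 0 × 1798 = 1800 frames.
Within the current minute: 15 × 30 + 25 − 2 = 473 (labels ;00/;01 skipped at this minute). Total = 71928 + 1800 + 473 = 74201.

74201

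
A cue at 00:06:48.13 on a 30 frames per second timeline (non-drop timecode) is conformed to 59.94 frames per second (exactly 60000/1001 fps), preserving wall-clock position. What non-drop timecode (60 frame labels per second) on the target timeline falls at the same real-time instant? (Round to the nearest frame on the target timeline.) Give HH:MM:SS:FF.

00:06:48:02

Source frame index: (0×3600 + 6×60 + 48) × 30 + 13 = 12253.
Real time: 12253 / (30) = 12253/30 s.
Target frame: (12253/30) × (60000/1001) = 24506000/1001 ≈ 24481.518 → 24482.
At 60 labels/s: frame 24482 → 00:06:48:02.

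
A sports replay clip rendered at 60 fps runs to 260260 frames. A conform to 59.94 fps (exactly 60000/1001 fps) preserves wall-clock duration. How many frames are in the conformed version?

Target frames = source frames × (target rate / source rate) = 260260 × (60000/1001)/(60) = 260260 × 1000/1001 = 260000.

260000 frames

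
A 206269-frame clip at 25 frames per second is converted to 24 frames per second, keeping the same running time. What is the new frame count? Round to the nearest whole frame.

198018 frames

Frames at target rate = 206269 × (24) / (25) = 4950456/25 ≈ 198018.240.
Nearest whole frame: 198018.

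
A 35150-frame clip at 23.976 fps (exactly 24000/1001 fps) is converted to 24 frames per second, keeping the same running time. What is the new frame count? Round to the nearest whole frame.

35185 frames

Frames at target rate = 35150 × (24) / (24000/1001) = 703703/20 ≈ 35185.150.
Nearest whole frame: 35185.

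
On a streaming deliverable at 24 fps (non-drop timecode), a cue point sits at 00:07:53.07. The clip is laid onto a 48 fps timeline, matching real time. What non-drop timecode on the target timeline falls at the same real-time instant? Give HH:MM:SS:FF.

00:07:53:14

Source frame index: (0×3600 + 7×60 + 53) × 24 + 7 = 11359.
Real time: 11359 / (24) = 11359/24 s.
Target frame: (11359/24) × (48) = 22718.
At 48 labels/s: frame 22718 → 00:07:53:14.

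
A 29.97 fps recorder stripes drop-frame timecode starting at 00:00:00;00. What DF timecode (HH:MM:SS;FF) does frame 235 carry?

Each 10-minute DF block holds 10 × 60 × 30 − 9 × 2 = 17982 frames. 235 ÷ 17982 → 0 full blocks, remainder 235.
Within the partial block the first minute is 1800 frames and each further minute 1798, so 0 further minute boundaries passed. Total skipped labels = 18 × 0 + 2 × 0 = 0.
Non-drop label index = 235 + 0 = 235; at 30 labels/s that is 00:00:07:25, i.e. DF 00:00:07;25.

00:00:07;25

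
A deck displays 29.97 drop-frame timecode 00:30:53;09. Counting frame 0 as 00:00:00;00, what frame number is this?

55545

Complete 10-minute blocks: 3, each 17982 frames → 53946.
Remaining 0 whole minutes in the current block: 0 frames.
Within the current minute: 53 × 30 + 9 = 1599. Total = 53946 + 0 + 1599 = 55545.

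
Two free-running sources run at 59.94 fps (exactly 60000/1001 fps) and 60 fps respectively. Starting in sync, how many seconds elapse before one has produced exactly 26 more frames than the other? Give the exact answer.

The gap grows by |60 − 60000/1001| = 60/1001 frames per second.
Time for a 26-frame gap: 26 ÷ (60/1001) = 13013/30 s.

13013/30 seconds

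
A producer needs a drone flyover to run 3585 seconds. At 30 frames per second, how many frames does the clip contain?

Frames = 3585 × 30 = 107550.

107550 frames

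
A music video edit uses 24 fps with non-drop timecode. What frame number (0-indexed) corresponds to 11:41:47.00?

frame 1010568

Total seconds to the label: (11 × 3600 + 41 × 60 + 47) = 42107.
Frame index = 42107 × 24 + 0 = 1010568.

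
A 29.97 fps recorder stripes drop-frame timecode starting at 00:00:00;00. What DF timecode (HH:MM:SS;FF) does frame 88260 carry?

Ten DF minutes hold 17982 frames, so frame 88260 lies in block 4 (frames 71928–89909) with 16332 frames into that block.
The block's first minute is 1800 frames and the rest 1798 each; 16332 frames reaches minute 9, so 4 × 18 + 9 × 2 = 90 labels have been skipped so far.
Adding those back, label number 88260 + 90 = 88350 at 30 labels/s is 2945 s + 0 f = 0 h 49 min 5 s frame 0, i.e. 00:49:05;00.

00:49:05;00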